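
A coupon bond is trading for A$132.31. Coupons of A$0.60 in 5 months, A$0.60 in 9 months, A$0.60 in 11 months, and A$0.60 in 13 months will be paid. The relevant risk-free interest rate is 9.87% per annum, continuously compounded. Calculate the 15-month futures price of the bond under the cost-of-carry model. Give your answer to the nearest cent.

PV(coupons) I = 0.60·e^(−0.0987·5/12) + 0.60·e^(−0.0987·9/12) + 0.60·e^(−0.0987·11/12) + 0.60·e^(−0.0987·13/12)
I = 0.5758 + 0.5572 + 0.5481 + 0.5392 = 2.2203
F = (S − I)·e^(rT) = (132.31 − 2.2203) · e^(0.0987·15/12)
= 130.0897 · e^0.123375 = 130.0897 × 1.131309 = A$147.17

A$147.17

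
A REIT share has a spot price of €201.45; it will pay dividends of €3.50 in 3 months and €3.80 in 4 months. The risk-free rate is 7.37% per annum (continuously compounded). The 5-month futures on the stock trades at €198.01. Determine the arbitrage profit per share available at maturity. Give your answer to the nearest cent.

PV(dividends) I = 3.50·e^(−0.0737·3/12) + 3.80·e^(−0.0737·4/12) = 7.1439
Fair futures F* = (S − I)·e^(rT) = (201.45 − 7.1439)·e^0.030708 = 194.3061 × 1.031184 = 200.3653
Market €198.01 < fair 200.3653: forward underpriced → reverse cash-and-carry (short the stock, invest proceeds at r, pay the dividends, go long the forward).
Profit at T = |F_mkt − F*| = |198.01 − 200.3653| = €2.36 per share

€2.36 per share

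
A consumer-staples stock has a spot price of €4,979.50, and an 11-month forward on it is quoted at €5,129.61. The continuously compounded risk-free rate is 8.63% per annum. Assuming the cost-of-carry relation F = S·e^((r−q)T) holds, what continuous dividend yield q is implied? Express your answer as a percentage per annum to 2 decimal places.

From F = S·e^((r−q)T): (r − q) = ln(F/S)/T
ln(5129.61/4979.50) = ln(1.030146) = 0.029701
(r − q) = 0.029701 / (11/12) = 0.032401
q = r − ln(F/S)/T = 0.0863 − 0.032401 = 0.053899
q = 5.39%

5.39%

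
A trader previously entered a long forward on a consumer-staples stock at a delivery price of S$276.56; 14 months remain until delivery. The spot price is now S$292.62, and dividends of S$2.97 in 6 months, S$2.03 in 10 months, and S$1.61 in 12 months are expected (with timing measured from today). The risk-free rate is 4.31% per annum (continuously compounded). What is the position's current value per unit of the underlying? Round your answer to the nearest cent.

PV(remaining dividends) I = 2.97·e^(−0.0431·6/12) + 2.03·e^(−0.0431·10/12) + 1.61·e^(−0.0431·12/12) = 6.4071
Current forward F = (S − I)·e^(rT) = (292.62 − 6.4071)·e^(0.0431·14/12) = 286.2129 × 1.051569 = 300.9726
Value (long) = (F − K)·e^(−rT) = (300.9726 − 276.56) × 0.950960 = 23.2154
Value = S$23.22

S$23.22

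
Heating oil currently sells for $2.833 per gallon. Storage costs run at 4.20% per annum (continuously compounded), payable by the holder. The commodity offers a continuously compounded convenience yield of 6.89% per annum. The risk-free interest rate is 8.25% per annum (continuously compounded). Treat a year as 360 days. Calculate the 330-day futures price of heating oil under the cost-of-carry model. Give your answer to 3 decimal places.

$2.981 per gallon

Net carry = r + u − y = 0.0825 + 0.0420 − 0.0689 = 0.0556
F = S·e^((r+u−y)T) = 2.833 · e^(0.0556 × 330/360) = 2.833 · e^0.050967
= 2.833 × 1.052288 = $2.981 per gallon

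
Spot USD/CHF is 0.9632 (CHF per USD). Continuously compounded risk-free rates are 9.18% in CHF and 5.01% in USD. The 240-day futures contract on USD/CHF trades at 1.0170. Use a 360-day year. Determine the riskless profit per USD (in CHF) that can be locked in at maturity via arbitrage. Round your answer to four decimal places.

0.0266 per USD (in CHF)

Fair futures: F* = S·e^(carry·T), with carry = (r_CHF − r_USD) = 0.0918 − 0.0501 = 0.0417
F* = 0.9632 · e^(0.0417 × 240/360) = 0.9632 · e^0.027800 = 0.9632 × 1.028190 = 0.9904
Market 1.0170 > fair 0.9904: forward overpriced → cash-and-carry (buy spot, short the forward).
At maturity, profit = |F_mkt − F*| = |1.0170 − 0.9904| = 0.0266 per USD (in CHF)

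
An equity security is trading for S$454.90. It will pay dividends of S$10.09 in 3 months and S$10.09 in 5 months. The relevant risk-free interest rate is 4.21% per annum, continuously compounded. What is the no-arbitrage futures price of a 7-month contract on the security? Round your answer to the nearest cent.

PV(dividends) I = 10.09·e^(−0.0421·3/12) + 10.09·e^(−0.0421·5/12)
I = 9.9844 + 9.9145 = 19.8989
F = (S − I)·e^(rT) = (454.90 − 19.8989) · e^(0.0421·7/12)
= 435.0011 · e^0.024558 = 435.0011 × 1.024862 = S$445.82

S$445.82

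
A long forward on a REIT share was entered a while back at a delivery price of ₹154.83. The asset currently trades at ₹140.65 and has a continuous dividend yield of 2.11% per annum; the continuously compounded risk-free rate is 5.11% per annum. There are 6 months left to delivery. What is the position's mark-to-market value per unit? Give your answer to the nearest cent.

-₹11.75

Current fair forward for the remaining 6 months: F = S·e^((r − q)·T), (r − q) = 0.0511 − 0.0211 = 0.0300
F = 140.65 · e^(0.0300 × 6/12) = 140.65 × 1.015113 = 142.7756
Value of long forward = (F − K)·e^(−rT) = (142.7756 − 154.83) · e^(−0.0511·6/12)
= -12.0544 × 0.974774 = -11.75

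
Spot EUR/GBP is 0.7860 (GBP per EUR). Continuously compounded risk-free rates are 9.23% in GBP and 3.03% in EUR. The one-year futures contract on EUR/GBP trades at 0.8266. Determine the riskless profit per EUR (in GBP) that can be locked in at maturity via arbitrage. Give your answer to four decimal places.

0.0097 per EUR (in GBP)

Fair futures: F* = S·e^(carry·T), with carry = (r_GBP − r_EUR) = 0.0923 − 0.0303 = 0.0620
F* = 0.7860 · e^(0.0620 × 12/12) = 0.7860 · e^0.062000 = 0.7860 × 1.063962 = 0.8363
Market 0.8266 < fair 0.8363: forward underpriced → reverse cash-and-carry (short spot, go long the forward).
At maturity, profit = |F_mkt − F*| = |0.8266 − 0.8363| = 0.0097 per EUR (in GBP)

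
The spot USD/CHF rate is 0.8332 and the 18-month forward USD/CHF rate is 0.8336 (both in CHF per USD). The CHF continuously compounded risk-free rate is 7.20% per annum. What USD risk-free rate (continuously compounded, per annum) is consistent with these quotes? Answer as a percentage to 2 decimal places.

F = S·e^((r_CHF − r_USD)T) ⇒ r_USD = r_CHF − ln(F/S)/T
ln(0.8336/0.8332) = 0.000480; /(18/12) = 0.000320
r_USD = 0.0720 − 0.000320 = 0.071680
r_USD = 7.17%

7.17%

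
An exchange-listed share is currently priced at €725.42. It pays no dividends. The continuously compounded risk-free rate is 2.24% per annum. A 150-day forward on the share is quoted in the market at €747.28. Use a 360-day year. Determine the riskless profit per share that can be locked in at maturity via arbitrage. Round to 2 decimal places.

Fair forward: F* = S·e^(carry·T), with carry = r = 0.0224
F* = 725.42 · e^(0.0224 × 150/360) = 725.42 · e^0.009333 = 725.42 × 1.009377 = €732.2223
Market €747.28 > fair €732.2223: forward overpriced → cash-and-carry (buy spot, short the forward).
At maturity, profit = |F_mkt − F*| = |747.28 − 732.2223| = €15.06 per share

€15.06 per share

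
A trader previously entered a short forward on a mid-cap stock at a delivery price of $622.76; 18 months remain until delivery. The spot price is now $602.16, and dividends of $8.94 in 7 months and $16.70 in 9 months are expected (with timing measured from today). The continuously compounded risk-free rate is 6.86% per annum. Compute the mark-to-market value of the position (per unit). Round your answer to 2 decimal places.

-$15.84

PV(remaining dividends) I = 8.94·e^(−0.0686·7/12) + 16.70·e^(−0.0686·9/12) = 24.4518
Current forward F = (S − I)·e^(rT) = (602.16 − 24.4518)·e^(0.0686·18/12) = 577.7082 × 1.108381 = 640.3208
Value (long) = (F − K)·e^(−rT) = (640.3208 − 622.76) × 0.902217 = 15.8437
Short position value = −(long value) = -$15.84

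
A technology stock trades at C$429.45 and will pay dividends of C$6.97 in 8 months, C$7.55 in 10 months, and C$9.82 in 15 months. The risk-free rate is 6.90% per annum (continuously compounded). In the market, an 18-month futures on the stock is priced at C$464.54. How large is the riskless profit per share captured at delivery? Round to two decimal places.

PV(dividends) I = 6.97·e^(−0.0690·8/12) + 7.55·e^(−0.0690·10/12) + 9.82·e^(−0.0690·15/12) = 22.7933
Fair futures F* = (S − I)·e^(rT) = (429.45 − 22.7933)·e^0.103500 = 406.6567 × 1.109046 = 451.0010
Market C$464.54 > fair 451.0010: forward overpriced → cash-and-carry (borrow at r, buy the stock and collect the dividends, short the forward).
Profit at T = |F_mkt − F*| = |464.54 − 451.0010| = C$13.54 per share

C$13.54 per share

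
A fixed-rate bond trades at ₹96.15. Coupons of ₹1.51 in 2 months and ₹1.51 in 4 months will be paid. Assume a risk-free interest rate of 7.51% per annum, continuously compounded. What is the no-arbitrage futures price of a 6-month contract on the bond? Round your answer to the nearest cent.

₹96.75

PV(coupons) I = 1.51·e^(−0.0751·2/12) + 1.51·e^(−0.0751·4/12)
I = 1.4912 + 1.4727 = 2.9639
F = (S − I)·e^(rT) = (96.15 − 2.9639) · e^(0.0751·6/12)
= 93.1861 · e^0.037550 = 93.1861 × 1.038264 = ₹96.75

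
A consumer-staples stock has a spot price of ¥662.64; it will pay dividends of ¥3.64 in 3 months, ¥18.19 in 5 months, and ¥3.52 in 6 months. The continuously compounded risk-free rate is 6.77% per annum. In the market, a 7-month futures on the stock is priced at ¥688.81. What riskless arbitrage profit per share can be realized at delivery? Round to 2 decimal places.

¥25.14 per share

PV(dividends) I = 3.64·e^(−0.0677·3/12) + 18.19·e^(−0.0677·5/12) + 3.52·e^(−0.0677·6/12) = 24.6658
Fair futures F* = (S − I)·e^(rT) = (662.64 − 24.6658)·e^0.039492 = 637.9742 × 1.040282 = 663.6731
Market ¥688.81 > fair 663.6731: forward overpriced → cash-and-carry (borrow at r, buy the stock and collect the dividends, short the forward).
Profit at T = |F_mkt − F*| = |688.81 − 663.6731| = ¥25.14 per share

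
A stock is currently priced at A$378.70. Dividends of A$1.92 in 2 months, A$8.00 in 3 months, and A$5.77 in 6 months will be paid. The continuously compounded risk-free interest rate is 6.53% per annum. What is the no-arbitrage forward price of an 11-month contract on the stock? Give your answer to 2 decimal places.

A$385.76

PV(dividends) I = 1.92·e^(−0.0653·2/12) + 8.00·e^(−0.0653·3/12) + 5.77·e^(−0.0653·6/12)
I = 1.8992 + 7.8705 + 5.5847 = 15.3544
F = (S − I)·e^(rT) = (378.70 − 15.3544) · e^(0.0653·11/12)
= 363.3456 · e^0.059858 = 363.3456 × 1.061686 = A$385.76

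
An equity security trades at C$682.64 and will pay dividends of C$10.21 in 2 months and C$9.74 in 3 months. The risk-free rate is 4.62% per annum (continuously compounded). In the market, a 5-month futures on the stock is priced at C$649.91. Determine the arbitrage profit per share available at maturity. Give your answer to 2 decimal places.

PV(dividends) I = 10.21·e^(−0.0462·2/12) + 9.74·e^(−0.0462·3/12) = 19.7598
Fair futures F* = (S − I)·e^(rT) = (682.64 − 19.7598)·e^0.019250 = 662.8802 × 1.019436 = 675.7639
Market C$649.91 < fair 675.7639: forward underpriced → reverse cash-and-carry (short the stock, invest proceeds at r, pay the dividends, go long the forward).
Profit at T = |F_mkt − F*| = |649.91 − 675.7639| = C$25.85 per share

C$25.85 per share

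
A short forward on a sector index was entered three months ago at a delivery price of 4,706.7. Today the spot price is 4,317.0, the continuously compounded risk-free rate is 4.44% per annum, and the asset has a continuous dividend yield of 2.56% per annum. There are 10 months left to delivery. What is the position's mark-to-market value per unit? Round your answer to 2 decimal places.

Current fair forward for the remaining 10 months: F = S·e^((r − q)·T), (r − q) = 0.0444 − 0.0256 = 0.0188
F = 4317.0 · e^(0.0188 × 10/12) = 4317.0 × 1.01579003 = 4385.1656
Value of long forward = (F − K)·e^(−rT) = (4385.1656 − 4706.7) · e^(−0.0444·10/12)
= -321.5344 × 0.96367614 = -309.86
Short position value = −(long value) = 309.86

309.86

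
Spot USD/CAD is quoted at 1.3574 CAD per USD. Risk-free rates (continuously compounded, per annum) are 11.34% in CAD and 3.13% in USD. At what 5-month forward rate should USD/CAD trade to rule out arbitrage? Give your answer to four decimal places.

F = S·e^((r_CAD − r_USD)T) = 1.3574 · e^((0.1134 − 0.0313) × 5/12)
= 1.3574 · e^0.034208 = 1.3574 × 1.034800
F = 1.4046 CAD per USD

1.4046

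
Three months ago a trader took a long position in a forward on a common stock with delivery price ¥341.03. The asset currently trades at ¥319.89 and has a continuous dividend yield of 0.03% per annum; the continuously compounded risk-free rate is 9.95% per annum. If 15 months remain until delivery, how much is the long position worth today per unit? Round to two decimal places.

¥18.62

Current fair forward for the remaining 15 months: F = S·e^((r − q)·T), (r − q) = 0.0995 − 0.0003 = 0.0992
F = 319.89 · e^(0.0992 × 15/12) = 319.89 × 1.132016 = 362.1206
Value of long forward = (F − K)·e^(−rT) = (362.1206 − 341.03) · e^(−0.0995·15/12)
= 21.0906 × 0.883049 = 18.62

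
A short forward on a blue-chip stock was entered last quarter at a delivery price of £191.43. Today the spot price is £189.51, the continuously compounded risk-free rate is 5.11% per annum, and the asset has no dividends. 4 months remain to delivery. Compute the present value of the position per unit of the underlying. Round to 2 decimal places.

Current fair forward for the remaining 4 months: F = S·e^(r·T), r = 0.0511
F = 189.51 · e^(0.0511 × 4/12) = 189.51 × 1.017179 = 192.7656
Value of long forward = (F − K)·e^(−rT) = (192.7656 − 191.43) · e^(−0.0511·4/12)
= 1.3356 × 0.983111 = 1.31
Short position value = −(long value) = -£1.31

-£1.31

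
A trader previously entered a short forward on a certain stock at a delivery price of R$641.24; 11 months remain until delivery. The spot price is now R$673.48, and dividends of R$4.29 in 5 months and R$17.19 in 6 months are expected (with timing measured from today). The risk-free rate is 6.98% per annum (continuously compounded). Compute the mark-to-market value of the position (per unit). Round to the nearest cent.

PV(remaining dividends) I = 4.29·e^(−0.0698·5/12) + 17.19·e^(−0.0698·6/12) = 20.7674
Current forward F = (S − I)·e^(rT) = (673.48 − 20.7674)·e^(0.0698·11/12) = 652.7126 × 1.066075 = 695.8406
Value (long) = (F − K)·e^(−rT) = (695.8406 − 641.24) × 0.938021 = 51.2165
Short position value = −(long value) = -R$51.22

-R$51.22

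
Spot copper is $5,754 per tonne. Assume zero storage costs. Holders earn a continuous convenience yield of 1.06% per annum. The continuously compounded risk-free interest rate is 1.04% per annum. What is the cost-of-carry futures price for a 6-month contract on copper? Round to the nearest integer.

$5,753 per tonne

Net carry = r + u − y = 0.0104 + 0.0000 − 0.0106 = -0.0002
F = S·e^((r+u−y)T) = 5754 · e^(-0.0002 × 6/12) = 5754 · e^-0.000100
= 5754 × 0.999900 = $5,753 per tonne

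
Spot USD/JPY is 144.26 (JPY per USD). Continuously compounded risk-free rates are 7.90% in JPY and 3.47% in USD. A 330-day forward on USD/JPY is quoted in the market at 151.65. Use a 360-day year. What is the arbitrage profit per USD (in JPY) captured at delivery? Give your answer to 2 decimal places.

1.41 per USD (in JPY)

Fair forward: F* = S·e^(carry·T), with carry = (r_JPY − r_USD) = 0.0790 − 0.0347 = 0.0443
F* = 144.26 · e^(0.0443 × 330/360) = 144.26 · e^0.040608 = 144.26 × 1.041444 = 150.2387
Market 151.65 > fair 150.2387: forward overpriced → cash-and-carry (buy spot, short the forward).
At maturity, profit = |F_mkt − F*| = |151.65 − 150.2387| = 1.41 per USD (in JPY)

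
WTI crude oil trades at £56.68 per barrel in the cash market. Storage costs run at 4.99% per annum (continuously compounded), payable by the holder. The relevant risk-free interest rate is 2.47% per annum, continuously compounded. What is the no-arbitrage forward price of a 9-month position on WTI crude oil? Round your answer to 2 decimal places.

Net carry = r + u − y = 0.0247 + 0.0499 − 0.0000 = 0.0746
F = S·e^((r+u−y)T) = 56.68 · e^(0.0746 × 9/12) = 56.68 · e^0.055950
= 56.68 × 1.057545 = £59.94 per barrel

£59.94 per barrel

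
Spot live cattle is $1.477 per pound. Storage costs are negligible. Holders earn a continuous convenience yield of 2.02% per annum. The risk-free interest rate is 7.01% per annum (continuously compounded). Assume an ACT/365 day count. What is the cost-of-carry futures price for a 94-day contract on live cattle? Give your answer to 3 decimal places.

Net carry = r + u − y = 0.0701 + 0.0000 − 0.0202 = 0.0499
F = S·e^((r+u−y)T) = 1.477 · e^(0.0499 × 94/365) = 1.477 · e^0.012851
= 1.477 × 1.012934 = $1.496 per pound

$1.496 per pound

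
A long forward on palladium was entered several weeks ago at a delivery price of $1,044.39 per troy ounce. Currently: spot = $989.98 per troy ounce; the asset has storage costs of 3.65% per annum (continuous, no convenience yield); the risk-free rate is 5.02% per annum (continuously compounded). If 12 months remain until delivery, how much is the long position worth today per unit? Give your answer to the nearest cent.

$33.53 per troy ounce

Current fair forward for the remaining 12 months: F = S·e^((r + u)·T), (r + u) = 0.0502 + 0.0365 = 0.0867
F = 989.98 · e^(0.0867 × 12/12) = 989.98 × 1.090569 = 1079.6415
Value of long forward = (F − K)·e^(−rT) = (1079.6415 − 1044.39) · e^(−0.0502·12/12)
= 35.2515 × 0.951039 = 33.53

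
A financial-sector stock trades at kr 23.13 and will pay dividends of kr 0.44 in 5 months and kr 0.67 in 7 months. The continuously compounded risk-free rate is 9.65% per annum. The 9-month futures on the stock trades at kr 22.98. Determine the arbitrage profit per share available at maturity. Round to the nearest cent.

PV(dividends) I = 0.44·e^(−0.0965·5/12) + 0.67·e^(−0.0965·7/12) = 1.0560
Fair futures F* = (S − I)·e^(rT) = (23.13 − 1.0560)·e^0.072375 = 22.0740 × 1.075058 = 23.7308
Market kr 22.98 < fair 23.7308: forward underpriced → reverse cash-and-carry (short the stock, invest proceeds at r, pay the dividends, go long the forward).
Profit at T = |F_mkt − F*| = |22.98 − 23.7308| = kr 0.75 per share

kr 0.75 per share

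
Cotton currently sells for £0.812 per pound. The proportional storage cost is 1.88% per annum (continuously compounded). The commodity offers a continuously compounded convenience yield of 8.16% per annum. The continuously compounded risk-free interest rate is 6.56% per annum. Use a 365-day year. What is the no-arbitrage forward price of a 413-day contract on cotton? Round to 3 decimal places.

£0.815 per pound

Net carry = r + u − y = 0.0656 + 0.0188 − 0.0816 = 0.0028
F = S·e^((r+u−y)T) = 0.812 · e^(0.0028 × 413/365) = 0.812 · e^0.003168
= 0.812 × 1.003173 = £0.815 per pound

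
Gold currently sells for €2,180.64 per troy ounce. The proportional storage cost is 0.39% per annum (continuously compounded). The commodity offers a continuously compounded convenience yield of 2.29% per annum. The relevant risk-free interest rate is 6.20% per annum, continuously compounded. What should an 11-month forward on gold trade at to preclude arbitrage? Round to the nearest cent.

€2,268.31 per troy ounce

Net carry = r + u − y = 0.0620 + 0.0039 − 0.0229 = 0.0430
F = S·e^((r+u−y)T) = 2180.64 · e^(0.0430 × 11/12) = 2180.64 · e^0.03941667
= 2180.64 × 1.04020382 = €2,268.31 per troy ounce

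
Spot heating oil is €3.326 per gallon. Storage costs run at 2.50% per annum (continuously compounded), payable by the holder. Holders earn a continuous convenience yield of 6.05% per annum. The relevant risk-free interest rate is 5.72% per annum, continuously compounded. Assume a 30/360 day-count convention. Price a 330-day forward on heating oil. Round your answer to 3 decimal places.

Net carry = r + u − y = 0.0572 + 0.0250 − 0.0605 = 0.0217
F = S·e^((r+u−y)T) = 3.326 · e^(0.0217 × 330/360) = 3.326 · e^0.019892
= 3.326 × 1.020091 = €3.393 per gallon

€3.393 per gallon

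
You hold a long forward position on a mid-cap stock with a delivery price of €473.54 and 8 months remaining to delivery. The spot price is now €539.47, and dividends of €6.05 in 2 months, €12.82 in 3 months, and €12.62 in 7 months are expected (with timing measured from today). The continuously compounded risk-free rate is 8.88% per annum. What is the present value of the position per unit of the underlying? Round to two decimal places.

PV(remaining dividends) I = 6.05·e^(−0.0888·2/12) + 12.82·e^(−0.0888·3/12) + 12.62·e^(−0.0888·7/12) = 30.4826
Current forward F = (S − I)·e^(rT) = (539.47 − 30.4826)·e^(0.0888·8/12) = 508.9874 × 1.060987 = 540.0290
Value (long) = (F − K)·e^(−rT) = (540.0290 − 473.54) × 0.942518 = 62.6671
Value = €62.67

€62.67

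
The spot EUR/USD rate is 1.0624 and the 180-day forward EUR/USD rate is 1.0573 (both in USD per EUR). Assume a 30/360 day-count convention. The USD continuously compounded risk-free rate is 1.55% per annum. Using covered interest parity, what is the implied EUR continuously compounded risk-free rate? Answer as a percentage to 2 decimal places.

2.51%

F = S·e^((r_USD − r_EUR)T) ⇒ r_EUR = r_USD − ln(F/S)/T
ln(1.0573/1.0624) = -0.004812; /(180/360) = -0.009624
r_EUR = 0.0155 + 0.009624 = 0.025124
r_EUR = 2.51%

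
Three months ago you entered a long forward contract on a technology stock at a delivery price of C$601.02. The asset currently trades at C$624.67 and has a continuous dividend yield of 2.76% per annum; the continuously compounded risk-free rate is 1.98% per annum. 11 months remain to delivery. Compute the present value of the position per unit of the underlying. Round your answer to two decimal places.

Current fair forward for the remaining 11 months: F = S·e^((r − q)·T), (r − q) = 0.0198 − 0.0276 = -0.0078
F = 624.67 · e^(-0.0078 × 11/12) = 624.67 × 0.992876 = 620.2199
Value of long forward = (F − K)·e^(−rT) = (620.2199 − 601.02) · e^(−0.0198·11/12)
= 19.1999 × 0.982014 = 18.85

C$18.85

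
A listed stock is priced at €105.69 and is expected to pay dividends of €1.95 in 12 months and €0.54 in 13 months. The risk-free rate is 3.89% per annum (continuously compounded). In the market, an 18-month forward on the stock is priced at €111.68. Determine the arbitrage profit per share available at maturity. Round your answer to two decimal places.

PV(dividends) I = 1.95·e^(−0.0389·12/12) + 0.54·e^(−0.0389·13/12) = 2.3933
Fair forward F* = (S − I)·e^(rT) = (105.69 − 2.3933)·e^0.058350 = 103.2967 × 1.060086 = 109.5034
Market €111.68 > fair 109.5034: forward overpriced → cash-and-carry (borrow at r, buy the stock and collect the dividends, short the forward).
Profit at T = |F_mkt − F*| = |111.68 − 109.5034| = €2.18 per share

€2.18 per share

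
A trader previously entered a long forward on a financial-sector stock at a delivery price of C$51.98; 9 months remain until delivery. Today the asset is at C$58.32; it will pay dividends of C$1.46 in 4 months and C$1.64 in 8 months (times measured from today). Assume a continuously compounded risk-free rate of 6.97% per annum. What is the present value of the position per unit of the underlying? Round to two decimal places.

C$6.00

PV(remaining dividends) I = 1.46·e^(−0.0697·4/12) + 1.64·e^(−0.0697·8/12) = 2.9920
Current forward F = (S − I)·e^(rT) = (58.32 − 2.9920)·e^(0.0697·9/12) = 55.3280 × 1.053665 = 58.2972
Value (long) = (F − K)·e^(−rT) = (58.2972 − 51.98) × 0.949068 = 5.9955
Value = C$6.00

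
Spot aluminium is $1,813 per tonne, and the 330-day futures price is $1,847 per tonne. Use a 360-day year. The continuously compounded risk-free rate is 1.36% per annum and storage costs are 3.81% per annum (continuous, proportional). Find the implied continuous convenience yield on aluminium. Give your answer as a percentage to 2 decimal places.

F = S·e^((r+u−y)T) ⇒ (r+u−y) = ln(F/S)/T
ln(1847/1813) = 0.018580; /T ⇒ 0.020269
y = r + u − ln(F/S)/T = 0.0136 + 0.0381 − 0.020269 = 0.031431
y = 3.14%

3.14%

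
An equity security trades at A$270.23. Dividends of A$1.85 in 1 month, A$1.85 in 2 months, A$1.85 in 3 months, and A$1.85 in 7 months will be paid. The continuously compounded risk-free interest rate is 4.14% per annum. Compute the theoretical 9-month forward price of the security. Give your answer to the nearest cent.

A$271.20

PV(dividends) I = 1.85·e^(−0.0414·1/12) + 1.85·e^(−0.0414·2/12) + 1.85·e^(−0.0414·3/12) + 1.85·e^(−0.0414·7/12)
I = 1.8436 + 1.8373 + 1.8310 + 1.8059 = 7.3178
F = (S − I)·e^(rT) = (270.23 − 7.3178) · e^(0.0414·9/12)
= 262.9122 · e^0.031050 = 262.9122 × 1.031537 = A$271.20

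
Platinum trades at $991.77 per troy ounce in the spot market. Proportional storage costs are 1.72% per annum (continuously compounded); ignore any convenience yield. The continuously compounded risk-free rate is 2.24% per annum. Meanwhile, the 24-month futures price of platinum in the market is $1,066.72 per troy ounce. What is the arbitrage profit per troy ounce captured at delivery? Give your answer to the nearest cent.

$6.79 per troy ounce

Fair futures: F* = S·e^(carry·T), with carry = (r + u) = 0.0224 + 0.0172 = 0.0396
F* = 991.77 · e^(0.0396 × 24/12) = 991.77 · e^0.079200 = 991.77 × 1.082421 = $1073.5127
Market $1066.72 < fair $1073.5127: forward underpriced → reverse cash-and-carry (short spot, go long the forward).
At maturity, profit = |F_mkt − F*| = |1066.72 − 1073.5127| = $6.79 per troy ounce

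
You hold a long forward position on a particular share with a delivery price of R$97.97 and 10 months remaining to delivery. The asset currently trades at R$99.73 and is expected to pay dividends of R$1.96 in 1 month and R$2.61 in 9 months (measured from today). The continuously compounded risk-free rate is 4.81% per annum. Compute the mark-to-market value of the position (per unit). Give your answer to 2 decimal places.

R$1.14

PV(remaining dividends) I = 1.96·e^(−0.0481·1/12) + 2.61·e^(−0.0481·9/12) = 4.4697
Current forward F = (S − I)·e^(rT) = (99.73 − 4.4697)·e^(0.0481·10/12) = 95.2603 × 1.040898 = 99.1563
Value (long) = (F − K)·e^(−rT) = (99.1563 − 97.97) × 0.960709 = 1.1397
Value = R$1.14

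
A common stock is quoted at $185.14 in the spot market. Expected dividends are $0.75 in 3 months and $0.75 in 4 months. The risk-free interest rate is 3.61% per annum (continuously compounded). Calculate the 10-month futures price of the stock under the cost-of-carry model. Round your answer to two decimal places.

$189.26

PV(dividends) I = 0.75·e^(−0.0361·3/12) + 0.75·e^(−0.0361·4/12)
I = 0.7433 + 0.7410 = 1.4843
F = (S − I)·e^(rT) = (185.14 − 1.4843) · e^(0.0361·10/12)
= 183.6557 · e^0.030083 = 183.6557 × 1.030540 = $189.26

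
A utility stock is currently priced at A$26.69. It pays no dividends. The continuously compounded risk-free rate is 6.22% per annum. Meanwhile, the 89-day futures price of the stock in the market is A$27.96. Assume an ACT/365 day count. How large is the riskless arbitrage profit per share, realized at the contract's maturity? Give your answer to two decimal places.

A$0.86 per share

Fair futures: F* = S·e^(carry·T), with carry = r = 0.0622
F* = 26.69 · e^(0.0622 × 89/365) = 26.69 · e^0.015167 = 26.69 × 1.015283 = A$27.0979
Market A$27.96 > fair A$27.0979: forward overpriced → cash-and-carry (buy spot, short the forward).
At maturity, profit = |F_mkt − F*| = |27.96 − 27.0979| = A$0.86 per share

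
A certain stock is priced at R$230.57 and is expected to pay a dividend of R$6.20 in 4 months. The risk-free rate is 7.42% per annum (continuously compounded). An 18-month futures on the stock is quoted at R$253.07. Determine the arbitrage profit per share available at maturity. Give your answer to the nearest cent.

R$2.12 per share

PV(dividends) I = 6.20·e^(−0.0742·4/12) = 6.0485
Fair futures F* = (S − I)·e^(rT) = (230.57 − 6.0485)·e^0.111300 = 224.5215 × 1.117730 = 250.9544
Market R$253.07 > fair 250.9544: forward overpriced → cash-and-carry (borrow at r, buy the stock and collect the dividends, short the forward).
Profit at T = |F_mkt − F*| = |253.07 − 250.9544| = R$2.12 per share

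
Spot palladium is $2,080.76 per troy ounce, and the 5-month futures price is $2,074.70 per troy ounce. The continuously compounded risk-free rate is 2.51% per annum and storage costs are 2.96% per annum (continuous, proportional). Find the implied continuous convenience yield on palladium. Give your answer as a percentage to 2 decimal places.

6.17%

F = S·e^((r+u−y)T) ⇒ (r+u−y) = ln(F/S)/T
ln(2074.70/2080.76) = -0.002917; /T ⇒ -0.007001
y = r + u − ln(F/S)/T = 0.0251 + 0.0296 + 0.007001 = 0.061701
y = 6.17%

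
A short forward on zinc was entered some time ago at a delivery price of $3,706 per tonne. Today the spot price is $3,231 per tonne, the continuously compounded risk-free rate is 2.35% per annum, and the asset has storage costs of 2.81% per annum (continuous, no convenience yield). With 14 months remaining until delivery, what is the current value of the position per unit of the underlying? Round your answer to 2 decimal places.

Current fair forward for the remaining 14 months: F = S·e^((r + u)·T), (r + u) = 0.0235 + 0.0281 = 0.0516
F = 3231 · e^(0.0516 × 14/12) = 3231 × 1.06204894 = 3431.4801
Value of long forward = (F − K)·e^(−rT) = (3431.4801 − 3706) · e^(−0.0235·14/12)
= -274.5199 × 0.97295576 = -267.10
Short position value = −(long value) = $267.10

$267.10 per tonne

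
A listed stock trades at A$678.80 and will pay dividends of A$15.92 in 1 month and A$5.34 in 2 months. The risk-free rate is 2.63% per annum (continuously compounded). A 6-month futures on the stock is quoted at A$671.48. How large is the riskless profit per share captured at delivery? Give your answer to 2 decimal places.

A$5.18 per share

PV(dividends) I = 15.92·e^(−0.0263·1/12) + 5.34·e^(−0.0263·2/12) = 21.2018
Fair futures F* = (S − I)·e^(rT) = (678.80 − 21.2018)·e^0.013150 = 657.5982 × 1.013237 = 666.3028
Market A$671.48 > fair 666.3028: forward overpriced → cash-and-carry (borrow at r, buy the stock and collect the dividends, short the forward).
Profit at T = |F_mkt − F*| = |671.48 − 666.3028| = A$5.18 per share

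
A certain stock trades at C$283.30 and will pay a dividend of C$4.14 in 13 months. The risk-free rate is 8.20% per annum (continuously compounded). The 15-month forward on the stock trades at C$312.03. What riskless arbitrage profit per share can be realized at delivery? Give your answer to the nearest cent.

PV(dividends) I = 4.14·e^(−0.0820·13/12) = 3.7881
Fair forward F* = (S − I)·e^(rT) = (283.30 − 3.7881)·e^0.102500 = 279.5119 × 1.107937 = 309.6816
Market C$312.03 > fair 309.6816: forward overpriced → cash-and-carry (borrow at r, buy the stock and collect the dividends, short the forward).
Profit at T = |F_mkt − F*| = |312.03 − 309.6816| = C$2.35 per share

C$2.35 per share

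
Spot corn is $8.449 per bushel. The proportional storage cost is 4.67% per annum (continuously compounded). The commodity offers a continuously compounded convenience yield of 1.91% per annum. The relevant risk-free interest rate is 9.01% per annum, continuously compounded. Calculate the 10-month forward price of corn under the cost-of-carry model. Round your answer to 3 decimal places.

Net carry = r + u − y = 0.0901 + 0.0467 − 0.0191 = 0.1177
F = S·e^((r+u−y)T) = 8.449 · e^(0.1177 × 10/12) = 8.449 · e^0.098083
= 8.449 × 1.103054 = $9.320 per bushel

$9.320 per bushel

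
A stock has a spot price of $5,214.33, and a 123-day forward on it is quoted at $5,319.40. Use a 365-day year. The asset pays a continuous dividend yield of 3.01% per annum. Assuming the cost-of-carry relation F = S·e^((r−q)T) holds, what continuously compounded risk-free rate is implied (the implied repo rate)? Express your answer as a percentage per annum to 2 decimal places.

8.93%

From F = S·e^((r−q)T): (r − q) = ln(F/S)/T
ln(5319.40/5214.33) = ln(1.020150) = 0.019950
(r − q) = 0.019950 / (123/365) = 0.059201
r = ln(F/S)/T + q = 0.059201 + 0.0301 = 0.089301
r = 8.93%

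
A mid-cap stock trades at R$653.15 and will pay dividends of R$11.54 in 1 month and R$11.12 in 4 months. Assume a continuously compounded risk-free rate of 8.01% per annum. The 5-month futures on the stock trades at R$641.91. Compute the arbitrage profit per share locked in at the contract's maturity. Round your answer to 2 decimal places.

R$10.36 per share

PV(dividends) I = 11.54·e^(−0.0801·1/12) + 11.12·e^(−0.0801·4/12) = 22.2903
Fair futures F* = (S − I)·e^(rT) = (653.15 − 22.2903)·e^0.033375 = 630.8597 × 1.033938 = 652.2698
Market R$641.91 < fair 652.2698: forward underpriced → reverse cash-and-carry (short the stock, invest proceeds at r, pay the dividends, go long the forward).
Profit at T = |F_mkt − F*| = |641.91 − 652.2698| = R$10.36 per share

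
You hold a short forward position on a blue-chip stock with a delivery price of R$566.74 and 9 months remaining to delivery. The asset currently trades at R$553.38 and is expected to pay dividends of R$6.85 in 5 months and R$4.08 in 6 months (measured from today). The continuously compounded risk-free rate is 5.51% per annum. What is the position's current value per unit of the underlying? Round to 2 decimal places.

PV(remaining dividends) I = 6.85·e^(−0.0551·5/12) + 4.08·e^(−0.0551·6/12) = 10.6637
Current forward F = (S − I)·e^(rT) = (553.38 − 10.6637)·e^(0.0551·9/12) = 542.7163 × 1.042191 = 565.6140
Value (long) = (F − K)·e^(−rT) = (565.6140 − 566.74) × 0.959517 = -1.0804
Short position value = −(long value) = R$1.08

R$1.08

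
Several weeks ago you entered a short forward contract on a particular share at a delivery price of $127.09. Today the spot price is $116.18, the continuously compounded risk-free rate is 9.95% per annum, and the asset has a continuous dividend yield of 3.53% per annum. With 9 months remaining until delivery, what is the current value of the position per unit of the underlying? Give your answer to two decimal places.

Current fair forward for the remaining 9 months: F = S·e^((r − q)·T), (r − q) = 0.0995 − 0.0353 = 0.0642
F = 116.18 · e^(0.0642 × 9/12) = 116.18 × 1.049328 = 121.9109
Value of long forward = (F − K)·e^(−rT) = (121.9109 − 127.09) · e^(−0.0995·9/12)
= -5.1791 × 0.928091 = -4.81
Short position value = −(long value) = $4.81

$4.81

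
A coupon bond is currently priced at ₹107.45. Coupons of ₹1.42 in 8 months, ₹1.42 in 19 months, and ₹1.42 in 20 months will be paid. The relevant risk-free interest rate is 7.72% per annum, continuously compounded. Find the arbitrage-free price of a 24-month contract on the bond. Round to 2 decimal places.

₹120.89

PV(coupons) I = 1.42·e^(−0.0772·8/12) + 1.42·e^(−0.0772·19/12) + 1.42·e^(−0.0772·20/12)
I = 1.3488 + 1.2566 + 1.2486 = 3.8540
F = (S − I)·e^(rT) = (107.45 − 3.8540) · e^(0.0772·24/12)
= 103.5960 · e^0.154400 = 103.5960 × 1.166958 = ₹120.89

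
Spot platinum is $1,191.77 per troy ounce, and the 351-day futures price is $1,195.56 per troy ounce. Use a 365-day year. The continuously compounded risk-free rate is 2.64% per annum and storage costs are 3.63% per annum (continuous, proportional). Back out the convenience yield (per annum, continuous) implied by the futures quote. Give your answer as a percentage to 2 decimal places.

5.94%

F = S·e^((r+u−y)T) ⇒ (r+u−y) = ln(F/S)/T
ln(1195.56/1191.77) = 0.003175; /T ⇒ 0.003302
y = r + u − ln(F/S)/T = 0.0264 + 0.0363 − 0.003302 = 0.059398
y = 5.94%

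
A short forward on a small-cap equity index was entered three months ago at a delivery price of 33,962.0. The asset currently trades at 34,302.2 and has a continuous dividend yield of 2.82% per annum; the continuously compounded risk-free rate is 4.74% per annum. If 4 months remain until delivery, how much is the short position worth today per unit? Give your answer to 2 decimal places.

Current fair forward for the remaining 4 months: F = S·e^((r − q)·T), (r − q) = 0.0474 − 0.0282 = 0.0192
F = 34302.2 · e^(0.0192 × 4/12) = 34302.2 × 1.00642052 = 34522.4380
Value of long forward = (F − K)·e^(−rT) = (34522.4380 − 33962.0) · e^(−0.0474·4/12)
= 560.4380 × 0.98432417 = 551.65
Short position value = −(long value) = -551.65

-551.65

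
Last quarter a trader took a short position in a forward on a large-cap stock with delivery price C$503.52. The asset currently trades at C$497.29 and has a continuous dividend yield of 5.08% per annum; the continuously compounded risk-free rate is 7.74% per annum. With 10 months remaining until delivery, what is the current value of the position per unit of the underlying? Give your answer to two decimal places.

-C$4.61

Current fair forward for the remaining 10 months: F = S·e^((r − q)·T), (r − q) = 0.0774 − 0.0508 = 0.0266
F = 497.29 · e^(0.0266 × 10/12) = 497.29 × 1.022414 = 508.4363
Value of long forward = (F − K)·e^(−rT) = (508.4363 − 503.52) · e^(−0.0774·10/12)
= 4.9163 × 0.937536 = 4.61
Short position value = −(long value) = -C$4.61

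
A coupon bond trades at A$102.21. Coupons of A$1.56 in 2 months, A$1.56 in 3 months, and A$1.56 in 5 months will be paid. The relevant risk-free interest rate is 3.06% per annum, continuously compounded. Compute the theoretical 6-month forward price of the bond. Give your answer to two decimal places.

PV(coupons) I = 1.56·e^(−0.0306·2/12) + 1.56·e^(−0.0306·3/12) + 1.56·e^(−0.0306·5/12)
I = 1.5521 + 1.5481 + 1.5402 = 4.6404
F = (S − I)·e^(rT) = (102.21 − 4.6404) · e^(0.0306·6/12)
= 97.5696 · e^0.015300 = 97.5696 × 1.015418 = A$99.07

A$99.07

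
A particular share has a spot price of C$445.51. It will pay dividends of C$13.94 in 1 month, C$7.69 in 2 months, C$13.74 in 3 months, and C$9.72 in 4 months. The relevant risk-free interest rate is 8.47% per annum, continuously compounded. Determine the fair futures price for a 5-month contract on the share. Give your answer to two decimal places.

PV(dividends) I = 13.94·e^(−0.0847·1/12) + 7.69·e^(−0.0847·2/12) + 13.74·e^(−0.0847·3/12) + 9.72·e^(−0.0847·4/12)
I = 13.8420 + 7.5822 + 13.4521 + 9.4494 = 44.3257
F = (S − I)·e^(rT) = (445.51 − 44.3257) · e^(0.0847·5/12)
= 401.1843 · e^0.035292 = 401.1843 × 1.035922 = C$415.60

C$415.60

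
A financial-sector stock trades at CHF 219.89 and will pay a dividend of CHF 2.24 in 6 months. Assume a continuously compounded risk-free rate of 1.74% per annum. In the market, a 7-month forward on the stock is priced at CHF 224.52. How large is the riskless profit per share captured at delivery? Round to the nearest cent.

CHF 4.63 per share

PV(dividends) I = 2.24·e^(−0.0174·6/12) = 2.2206
Fair forward F* = (S − I)·e^(rT) = (219.89 − 2.2206)·e^0.010150 = 217.6694 × 1.010202 = 219.8901
Market CHF 224.52 > fair 219.8901: forward overpriced → cash-and-carry (borrow at r, buy the stock and collect the dividends, short the forward).
Profit at T = |F_mkt − F*| = |224.52 − 219.8901| = CHF 4.63 per share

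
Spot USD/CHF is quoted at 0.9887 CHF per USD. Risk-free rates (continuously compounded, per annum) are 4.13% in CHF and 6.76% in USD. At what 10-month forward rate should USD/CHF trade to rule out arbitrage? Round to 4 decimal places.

0.9673

F = S·e^((r_CHF − r_USD)T) = 0.9887 · e^((0.0413 − 0.0676) × 10/12)
= 0.9887 · e^-0.021917 = 0.9887 × 0.978321
F = 0.9673 CHF per USD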